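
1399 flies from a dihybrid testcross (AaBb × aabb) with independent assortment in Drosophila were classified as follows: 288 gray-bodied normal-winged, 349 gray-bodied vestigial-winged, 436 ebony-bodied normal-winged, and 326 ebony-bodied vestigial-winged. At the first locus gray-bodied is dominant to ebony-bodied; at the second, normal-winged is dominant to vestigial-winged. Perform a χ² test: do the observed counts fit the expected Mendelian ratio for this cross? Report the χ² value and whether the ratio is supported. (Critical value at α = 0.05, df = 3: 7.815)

A dihybrid testcross with independent assortment gives a 1:1:1:1 ratio.
Under the 1:1:1:1 hypothesis (Σ ratio = 4, N = 1399):
  gray-bodied normal-winged: 1399 × 1/4 = 349.75
  gray-bodied vestigial-winged: 1399 × 1/4 = 349.75
  ebony-bodied normal-winged: 1399 × 1/4 = 349.75
  ebony-bodied vestigial-winged: 1399 × 1/4 = 349.75
χ² = Σ (O − E)² / E
  gray-bodied normal-winged: (288 − 349.75)² / 349.75 = 10.9023
  gray-bodied vestigial-winged: (349 − 349.75)² / 349.75 = 0.0016
  ebony-bodied normal-winged: (436 − 349.75)² / 349.75 = 21.2697
  ebony-bodied vestigial-winged: (326 − 349.75)² / 349.75 = 1.6128
χ² = 10.9023 + 0.0016 + 21.2697 + 1.6128 = 33.7864 ≈ 33.786
Degrees of freedom = 4 − 1 = 3; critical value at α = 0.05 is 7.815.
Since 33.786 > 7.815, we reject the null hypothesis — the data do not fit the 1:1:1:1 ratio.

33.786; not consistent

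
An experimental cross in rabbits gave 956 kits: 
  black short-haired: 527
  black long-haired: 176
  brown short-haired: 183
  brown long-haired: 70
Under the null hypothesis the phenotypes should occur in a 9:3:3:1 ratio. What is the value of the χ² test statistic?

Expected counts for N = 956 under a 9:3:3:1 ratio (total parts = 16):
  black short-haired: 956 × 9/16 = 537.75
  black long-haired: 956 × 3/16 = 179.25
  brown short-haired: 956 × 3/16 = 179.25
  brown long-haired: 956 × 1/16 = 59.75
χ² = Σ (O − E)² / E
  black short-haired: (527 − 537.75)² / 537.75 = 0.2149
  black long-haired: (176 − 179.25)² / 179.25 = 0.0589
  brown short-haired: (183 − 179.25)² / 179.25 = 0.0785
  brown long-haired: (70 − 59.75)² / 59.75 = 1.7584
χ² = 0.2149 + 0.0589 + 0.0785 + 1.7584 = 2.1107 ≈ 2.111

2.111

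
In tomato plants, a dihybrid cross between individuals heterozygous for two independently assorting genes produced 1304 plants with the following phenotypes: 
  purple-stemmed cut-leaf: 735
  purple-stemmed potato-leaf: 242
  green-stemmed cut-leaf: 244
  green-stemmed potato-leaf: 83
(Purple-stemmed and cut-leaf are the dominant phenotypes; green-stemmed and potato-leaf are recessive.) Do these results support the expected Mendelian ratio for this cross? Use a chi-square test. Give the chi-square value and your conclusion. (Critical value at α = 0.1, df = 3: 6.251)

0.057; consistent

A dihybrid F₂ with independent assortment and complete dominance at both loci gives a 9:3:3:1 phenotypic ratio.
Total ratio parts = 16. Expected numbers out of 1304:
  purple-stemmed cut-leaf: 1304 × 9/16 = 733.5
  purple-stemmed potato-leaf: 1304 × 3/16 = 244.5
  green-stemmed cut-leaf: 1304 × 3/16 = 244.5
  green-stemmed potato-leaf: 1304 × 1/16 = 81.5
χ² = Σ (O − E)² / E
  purple-stemmed cut-leaf: (735 − 733.5)² / 733.5 = 0.0031
  purple-stemmed potato-leaf: (242 − 244.5)² / 244.5 = 0.0256
  green-stemmed cut-leaf: (244 − 244.5)² / 244.5 = 0.0010
  green-stemmed potato-leaf: (83 − 81.5)² / 81.5 = 0.0276
χ² = 0.0031 + 0.0256 + 0.0010 + 0.0276 = 0.0573 ≈ 0.057
Degrees of freedom = 4 − 1 = 3; critical value at α = 0.1 is 6.251.
Since 0.057 < 6.251, we fail to reject the null hypothesis — the data are consistent with the 9:3:3:1 ratio.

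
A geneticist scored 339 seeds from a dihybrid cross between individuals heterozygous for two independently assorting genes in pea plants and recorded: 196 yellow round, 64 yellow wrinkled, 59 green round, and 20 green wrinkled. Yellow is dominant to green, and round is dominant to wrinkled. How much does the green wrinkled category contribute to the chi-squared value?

A dihybrid F₂ with independent assortment and complete dominance at both loci gives a 9:3:3:1 phenotypic ratio.
Expected counts for N = 339 under a 9:3:3:1 ratio (total parts = 16):
  yellow round: 339 × 9/16 = 190.6875
  yellow wrinkled: 339 × 3/16 = 63.5625
  green round: 339 × 3/16 = 63.5625
  green wrinkled: 339 × 1/16 = 21.1875
Contribution of green wrinkled: (20 − 21.1875)² / 21.1875 = 0.0666

0.067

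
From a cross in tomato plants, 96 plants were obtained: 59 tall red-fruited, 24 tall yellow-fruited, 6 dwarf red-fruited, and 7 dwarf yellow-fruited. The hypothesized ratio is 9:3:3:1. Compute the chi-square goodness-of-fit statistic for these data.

Expected counts for N = 96 under a 9:3:3:1 ratio (total parts = 16):
  tall red-fruited: 96 × 9/16 = 54
  tall yellow-fruited: 96 × 3/16 = 18
  dwarf red-fruited: 96 × 3/16 = 18
  dwarf yellow-fruited: 96 × 1/16 = 6
χ² = Σ (O − E)² / E
  tall red-fruited: (59 − 54)² / 54 = 0.4630
  tall yellow-fruited: (24 − 18)² / 18 = 2.0000
  dwarf red-fruited: (6 − 18)² / 18 = 8.0000
  dwarf yellow-fruited: (7 − 6)² / 6 = 0.1667
χ² = 0.4630 + 2.0000 + 8.0000 + 0.1667 = 10.6297 ≈ 10.630

10.630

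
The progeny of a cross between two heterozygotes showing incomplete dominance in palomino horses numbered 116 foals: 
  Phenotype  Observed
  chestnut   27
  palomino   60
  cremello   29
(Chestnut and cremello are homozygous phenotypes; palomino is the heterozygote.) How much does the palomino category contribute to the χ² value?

0.069

With incomplete dominance, a heterozygote × heterozygote cross gives a 1:2:1 phenotypic ratio.
Expected counts for N = 116 under a 1:2:1 ratio (total parts = 4):
  chestnut: 116 × 1/4 = 29
  palomino: 116 × 2/4 = 58
  cremello: 116 × 1/4 = 29
Contribution of palomino: (60 − 58)² / 58 = 0.0690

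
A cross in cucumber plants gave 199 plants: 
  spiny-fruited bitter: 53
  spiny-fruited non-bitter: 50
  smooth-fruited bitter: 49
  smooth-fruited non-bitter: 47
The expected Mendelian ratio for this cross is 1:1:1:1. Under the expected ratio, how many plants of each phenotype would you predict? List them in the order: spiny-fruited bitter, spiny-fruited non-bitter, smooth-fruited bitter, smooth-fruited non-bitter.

49.75, 49.75, 49.75, 49.75

Under the 1:1:1:1 hypothesis (Σ ratio = 4, N = 199):
  spiny-fruited bitter: 199 × 1/4 = 49.75
  spiny-fruited non-bitter: 199 × 1/4 = 49.75
  smooth-fruited bitter: 199 × 1/4 = 49.75
  smooth-fruited non-bitter: 199 × 1/4 = 49.75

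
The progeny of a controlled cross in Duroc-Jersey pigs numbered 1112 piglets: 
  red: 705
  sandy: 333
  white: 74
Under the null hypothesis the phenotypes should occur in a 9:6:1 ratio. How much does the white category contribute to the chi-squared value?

The 9:6:1 ratio has 16 parts, so with N = 1112 the expected counts are:
  red: 1112 × 9/16 = 625.5
  sandy: 1112 × 6/16 = 417
  white: 1112 × 1/16 = 69.5
Contribution of white: (74 − 69.5)² / 69.5 = 0.2914

0.291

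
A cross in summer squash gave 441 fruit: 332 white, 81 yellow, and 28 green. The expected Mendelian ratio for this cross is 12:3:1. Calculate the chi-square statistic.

Under the 12:3:1 hypothesis (Σ ratio = 16, N = 441):
  white: 441 × 12/16 = 330.75
  yellow: 441 × 3/16 = 82.6875
  green: 441 × 1/16 = 27.5625
χ² = Σ (O − E)² / E
  white: (332 − 330.75)² / 330.75 = 0.0047
  yellow: (81 − 82.6875)² / 82.6875 = 0.0344
  green: (28 − 27.5625)² / 27.5625 = 0.0069
χ² = 0.0047 + 0.0344 + 0.0069 = 0.046

0.046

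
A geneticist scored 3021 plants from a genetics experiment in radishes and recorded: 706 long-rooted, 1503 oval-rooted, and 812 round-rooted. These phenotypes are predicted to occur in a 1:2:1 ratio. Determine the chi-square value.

Total ratio parts = 4. Expected numbers out of 3021:
  long-rooted: 3021 × 1/4 = 755.25
  oval-rooted: 3021 × 2/4 = 1510.5
  round-rooted: 3021 × 1/4 = 755.25
χ² = Σ (O − E)² / E
  long-rooted: (706 − 755.25)² / 755.25 = 3.2116
  oval-rooted: (1503 − 1510.5)² / 1510.5 = 0.0372
  round-rooted: (812 − 755.25)² / 755.25 = 4.2642
χ² = 3.2116 + 0.0372 + 4.2642 = 7.513

7.513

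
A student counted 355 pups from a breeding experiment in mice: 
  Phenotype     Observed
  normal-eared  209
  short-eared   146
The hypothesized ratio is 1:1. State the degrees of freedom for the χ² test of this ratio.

1

A goodness-of-fit test with 2 phenotype classes has df = 2 − 1 = 1.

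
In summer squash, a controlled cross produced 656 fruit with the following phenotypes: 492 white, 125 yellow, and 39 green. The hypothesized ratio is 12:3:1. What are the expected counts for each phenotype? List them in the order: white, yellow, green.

492, 123, 41

The 12:3:1 ratio has 16 parts, so with N = 656 the expected counts are:
  white: 656 × 12/16 = 492
  yellow: 656 × 3/16 = 123
  green: 656 × 1/16 = 41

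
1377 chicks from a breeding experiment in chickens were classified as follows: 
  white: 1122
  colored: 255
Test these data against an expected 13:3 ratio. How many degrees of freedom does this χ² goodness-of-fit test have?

A goodness-of-fit test with 2 phenotype classes has df = 2 − 1 = 1.

1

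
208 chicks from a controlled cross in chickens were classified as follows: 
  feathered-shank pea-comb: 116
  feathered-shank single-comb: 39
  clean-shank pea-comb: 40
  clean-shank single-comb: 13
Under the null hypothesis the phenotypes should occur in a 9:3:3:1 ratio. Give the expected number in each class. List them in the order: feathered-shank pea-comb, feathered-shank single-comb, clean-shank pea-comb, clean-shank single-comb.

Total ratio parts = 16. Expected numbers out of 208:
  feathered-shank pea-comb: 208 × 9/16 = 117
  feathered-shank single-comb: 208 × 3/16 = 39
  clean-shank pea-comb: 208 × 3/16 = 39
  clean-shank single-comb: 208 × 1/16 = 13

117, 39, 39, 13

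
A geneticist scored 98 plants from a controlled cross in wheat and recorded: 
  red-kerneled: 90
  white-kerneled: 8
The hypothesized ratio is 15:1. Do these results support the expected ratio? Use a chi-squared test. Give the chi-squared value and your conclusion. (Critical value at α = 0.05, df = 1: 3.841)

0.612; consistent

Under the 15:1 hypothesis (Σ ratio = 16, N = 98):
  red-kerneled: 98 × 15/16 = 91.875
  white-kerneled: 98 × 1/16 = 6.125
χ² = Σ (O − E)² / E
  red-kerneled: (90 − 91.875)² / 91.875 = 0.0383
  white-kerneled: (8 − 6.125)² / 6.125 = 0.5740
χ² = 0.0383 + 0.5740 = 0.6123 ≈ 0.612
Degrees of freedom = 2 − 1 = 1; critical value at α = 0.05 is 3.841.
Since 0.612 < 3.841, we fail to reject the null hypothesis — the data are consistent with the 15:1 ratio.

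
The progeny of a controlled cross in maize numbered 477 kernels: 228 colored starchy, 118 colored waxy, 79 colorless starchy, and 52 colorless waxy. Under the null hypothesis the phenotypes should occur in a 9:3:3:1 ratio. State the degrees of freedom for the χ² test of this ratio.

A goodness-of-fit test with 4 phenotype classes has df = 4 − 1 = 3.

3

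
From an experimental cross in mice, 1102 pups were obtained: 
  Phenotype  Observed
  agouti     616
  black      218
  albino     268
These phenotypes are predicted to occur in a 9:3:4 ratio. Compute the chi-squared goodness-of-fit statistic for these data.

Under the 9:3:4 hypothesis (Σ ratio = 16, N = 1102):
  agouti: 1102 × 9/16 = 619.875
  black: 1102 × 3/16 = 206.625
  albino: 1102 × 4/16 = 275.5
χ² = Σ (O − E)² / E
  agouti: (616 − 619.875)² / 619.875 = 0.0242
  black: (218 − 206.625)² / 206.625 = 0.6262
  albino: (268 − 275.5)² / 275.5 = 0.2042
χ² = 0.0242 + 0.6262 + 0.2042 = 0.8546 ≈ 0.855

0.855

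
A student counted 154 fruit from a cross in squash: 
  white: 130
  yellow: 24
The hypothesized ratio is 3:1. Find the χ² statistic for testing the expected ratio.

7.281

Expected counts for N = 154 under a 3:1 ratio (total parts = 4):
  white: 154 × 3/4 = 115.5
  yellow: 154 × 1/4 = 38.5
χ² = Σ (O − E)² / E
  white: (130 − 115.5)² / 115.5 = 1.8203
  yellow: (24 − 38.5)² / 38.5 = 5.4610
χ² = 1.8203 + 5.4610 = 7.2813 ≈ 7.281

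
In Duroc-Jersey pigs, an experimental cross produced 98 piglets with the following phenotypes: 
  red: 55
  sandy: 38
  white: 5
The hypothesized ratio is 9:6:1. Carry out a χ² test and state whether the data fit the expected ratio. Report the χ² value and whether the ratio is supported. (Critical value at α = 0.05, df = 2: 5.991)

Total ratio parts = 16. Expected numbers out of 98:
  red: 98 × 9/16 = 55.125
  sandy: 98 × 6/16 = 36.75
  white: 98 × 1/16 = 6.125
χ² = Σ (O − E)² / E
  red: (55 − 55.125)² / 55.125 = 0.0003
  sandy: (38 − 36.75)² / 36.75 = 0.0425
  white: (5 − 6.125)² / 6.125 = 0.2066
χ² = 0.0003 + 0.0425 + 0.2066 = 0.2494 ≈ 0.249
Degrees of freedom = 3 − 1 = 2; critical value at α = 0.05 is 5.991.
Since 0.249 < 5.991, we fail to reject the null hypothesis — the data are consistent with the 9:6:1 ratio.

0.249; consistent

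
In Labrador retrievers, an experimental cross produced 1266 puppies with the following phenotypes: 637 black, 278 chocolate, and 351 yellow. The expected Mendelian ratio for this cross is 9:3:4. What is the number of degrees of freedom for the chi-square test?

2

A goodness-of-fit test with 3 phenotype classes has df = 3 − 1 = 2.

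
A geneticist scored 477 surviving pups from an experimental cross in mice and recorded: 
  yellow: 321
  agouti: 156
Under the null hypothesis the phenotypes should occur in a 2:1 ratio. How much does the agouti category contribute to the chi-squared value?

Under the 2:1 hypothesis (Σ ratio = 3, N = 477):
  yellow: 477 × 2/3 = 318
  agouti: 477 × 1/3 = 159
Contribution of agouti: (156 − 159)² / 159 = 0.0566

0.057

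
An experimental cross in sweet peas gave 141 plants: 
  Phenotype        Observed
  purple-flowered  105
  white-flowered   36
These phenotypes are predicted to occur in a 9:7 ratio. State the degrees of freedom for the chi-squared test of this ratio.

A goodness-of-fit test with 2 phenotype classes has df = 2 − 1 = 1.

1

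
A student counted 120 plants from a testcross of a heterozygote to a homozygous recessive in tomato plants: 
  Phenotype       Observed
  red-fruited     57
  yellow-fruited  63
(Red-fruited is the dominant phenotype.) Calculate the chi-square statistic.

0.300

A testcross of a heterozygote (Aa × aa) gives a 1:1 phenotypic ratio.
Expected counts for N = 120 under a 1:1 ratio (total parts = 2):
  red-fruited: 120 × 1/2 = 60
  yellow-fruited: 120 × 1/2 = 60
χ² = Σ (O − E)² / E
  red-fruited: (57 − 60)² / 60 = 0.1500
  yellow-fruited: (63 − 60)² / 60 = 0.1500
χ² = 0.1500 + 0.1500 = 0.300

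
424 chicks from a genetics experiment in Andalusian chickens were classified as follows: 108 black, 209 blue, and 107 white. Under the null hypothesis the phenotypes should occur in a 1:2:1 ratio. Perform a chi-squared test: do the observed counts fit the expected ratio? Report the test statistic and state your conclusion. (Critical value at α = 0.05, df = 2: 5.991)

Total ratio parts = 4. Expected numbers out of 424:
  black: 424 × 1/4 = 106
  blue: 424 × 2/4 = 212
  white: 424 × 1/4 = 106
χ² = Σ (O − E)² / E
  black: (108 − 106)² / 106 = 0.0377
  blue: (209 − 212)² / 212 = 0.0425
  white: (107 − 106)² / 106 = 0.0094
χ² = 0.0377 + 0.0425 + 0.0094 = 0.0896 ≈ 0.090
Degrees of freedom = 3 − 1 = 2; critical value at α = 0.05 is 5.991.
Since 0.090 < 5.991, we fail to reject the null hypothesis — the data are consistent with the 1:2:1 ratio.

0.090; consistent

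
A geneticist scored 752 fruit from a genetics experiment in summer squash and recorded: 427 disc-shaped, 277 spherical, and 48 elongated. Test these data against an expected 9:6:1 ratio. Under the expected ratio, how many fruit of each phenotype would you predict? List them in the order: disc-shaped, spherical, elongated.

Under the 9:6:1 hypothesis (Σ ratio = 16, N = 752):
  disc-shaped: 752 × 9/16 = 423
  spherical: 752 × 6/16 = 282
  elongated: 752 × 1/16 = 47

423, 282, 47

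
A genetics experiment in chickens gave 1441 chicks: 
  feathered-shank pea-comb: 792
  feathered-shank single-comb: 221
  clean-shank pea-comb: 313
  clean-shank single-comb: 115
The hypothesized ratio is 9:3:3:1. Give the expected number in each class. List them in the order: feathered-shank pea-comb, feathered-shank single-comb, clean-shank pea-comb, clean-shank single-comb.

Total ratio parts = 16. Expected numbers out of 1441:
  feathered-shank pea-comb: 1441 × 9/16 = 810.5625
  feathered-shank single-comb: 1441 × 3/16 = 270.1875
  clean-shank pea-comb: 1441 × 3/16 = 270.1875
  clean-shank single-comb: 1441 × 1/16 = 90.0625

810.5625, 270.1875, 270.1875, 90.0625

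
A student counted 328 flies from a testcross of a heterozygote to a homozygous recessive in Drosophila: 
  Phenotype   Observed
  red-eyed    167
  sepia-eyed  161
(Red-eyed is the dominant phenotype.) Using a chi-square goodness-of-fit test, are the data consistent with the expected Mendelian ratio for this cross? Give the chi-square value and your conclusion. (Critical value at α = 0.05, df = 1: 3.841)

0.110; consistent

A testcross of a heterozygote (Aa × aa) gives a 1:1 phenotypic ratio.
Expected counts for N = 328 under a 1:1 ratio (total parts = 2):
  red-eyed: 328 × 1/2 = 164
  sepia-eyed: 328 × 1/2 = 164
χ² = Σ (O − E)² / E
  red-eyed: (167 − 164)² / 164 = 0.0549
  sepia-eyed: (161 − 164)² / 164 = 0.0549
χ² = 0.0549 + 0.0549 = 0.1098 ≈ 0.110
Degrees of freedom = 2 − 1 = 1; critical value at α = 0.05 is 3.841.
Since 0.110 < 3.841, we fail to reject the null hypothesis — the data are consistent with the 1:1 ratio.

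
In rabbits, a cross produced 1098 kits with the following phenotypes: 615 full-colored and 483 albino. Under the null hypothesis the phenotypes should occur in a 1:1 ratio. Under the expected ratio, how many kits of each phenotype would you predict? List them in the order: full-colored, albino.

549, 549

The 1:1 ratio has 2 parts, so with N = 1098 the expected counts are:
  full-colored: 1098 × 1/2 = 549
  albino: 1098 × 1/2 = 549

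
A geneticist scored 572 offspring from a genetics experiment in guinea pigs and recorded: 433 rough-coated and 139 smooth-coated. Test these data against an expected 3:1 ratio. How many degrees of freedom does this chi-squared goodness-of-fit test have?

A goodness-of-fit test with 2 phenotype classes has df = 2 − 1 = 1.

1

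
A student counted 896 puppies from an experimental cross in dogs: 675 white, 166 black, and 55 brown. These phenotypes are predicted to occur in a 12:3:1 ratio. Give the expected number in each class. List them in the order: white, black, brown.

Under the 12:3:1 hypothesis (Σ ratio = 16, N = 896):
  white: 896 × 12/16 = 672
  black: 896 × 3/16 = 168
  brown: 896 × 1/16 = 56

672, 168, 56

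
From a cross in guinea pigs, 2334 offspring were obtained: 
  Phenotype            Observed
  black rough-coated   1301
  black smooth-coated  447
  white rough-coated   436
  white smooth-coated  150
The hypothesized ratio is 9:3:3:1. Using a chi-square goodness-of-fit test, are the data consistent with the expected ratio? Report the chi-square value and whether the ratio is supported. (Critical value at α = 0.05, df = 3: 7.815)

The 9:3:3:1 ratio has 16 parts, so with N = 2334 the expected counts are:
  black rough-coated: 2334 × 9/16 = 1312.875
  black smooth-coated: 2334 × 3/16 = 437.625
  white rough-coated: 2334 × 3/16 = 437.625
  white smooth-coated: 2334 × 1/16 = 145.875
χ² = Σ (O − E)² / E
  black rough-coated: (1301 − 1312.875)² / 1312.875 = 0.1074
  black smooth-coated: (447 − 437.625)² / 437.625 = 0.2008
  white rough-coated: (436 − 437.625)² / 437.625 = 0.0060
  white smooth-coated: (150 − 145.875)² / 145.875 = 0.1166
χ² = 0.1074 + 0.2008 + 0.0060 + 0.1166 = 0.4308 ≈ 0.431
Degrees of freedom = 4 − 1 = 3; critical value at α = 0.05 is 7.815.
Since 0.431 < 7.815, we fail to reject the null hypothesis — the data are consistent with the 9:3:3:1 ratio.

0.431; consistent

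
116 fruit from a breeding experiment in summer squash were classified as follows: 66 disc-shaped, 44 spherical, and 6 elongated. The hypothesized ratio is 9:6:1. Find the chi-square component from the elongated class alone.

0.216

Expected counts for N = 116 under a 9:6:1 ratio (total parts = 16):
  disc-shaped: 116 × 9/16 = 65.25
  spherical: 116 × 6/16 = 43.5
  elongated: 116 × 1/16 = 7.25
Contribution of elongated: (6 − 7.25)² / 7.25 = 0.2155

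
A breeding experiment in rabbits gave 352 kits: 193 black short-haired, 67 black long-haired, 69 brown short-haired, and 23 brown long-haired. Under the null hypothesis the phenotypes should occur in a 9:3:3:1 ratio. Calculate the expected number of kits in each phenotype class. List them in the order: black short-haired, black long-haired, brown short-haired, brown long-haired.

Total ratio parts = 16. Expected numbers out of 352:
  black short-haired: 352 × 9/16 = 198
  black long-haired: 352 × 3/16 = 66
  brown short-haired: 352 × 3/16 = 66
  brown long-haired: 352 × 1/16 = 22

198, 66, 66, 22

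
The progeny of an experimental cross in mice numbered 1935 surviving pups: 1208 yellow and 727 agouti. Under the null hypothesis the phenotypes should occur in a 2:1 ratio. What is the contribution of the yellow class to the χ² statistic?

The 2:1 ratio has 3 parts, so with N = 1935 the expected counts are:
  yellow: 1935 × 2/3 = 1290
  agouti: 1935 × 1/3 = 645
Contribution of yellow: (1208 − 1290)² / 1290 = 5.2124

5.212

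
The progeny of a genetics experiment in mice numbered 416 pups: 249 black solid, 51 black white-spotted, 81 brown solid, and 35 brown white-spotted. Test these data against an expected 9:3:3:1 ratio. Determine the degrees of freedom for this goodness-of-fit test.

3

A goodness-of-fit test with 4 phenotype classes has df = 4 − 1 = 3.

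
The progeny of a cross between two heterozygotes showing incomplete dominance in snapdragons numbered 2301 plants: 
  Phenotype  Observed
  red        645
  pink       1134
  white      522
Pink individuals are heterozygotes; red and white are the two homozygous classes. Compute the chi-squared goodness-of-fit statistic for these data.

13.623

With incomplete dominance, a heterozygote × heterozygote cross gives a 1:2:1 phenotypic ratio.
The 1:2:1 ratio has 4 parts, so with N = 2301 the expected counts are:
  red: 2301 × 1/4 = 575.25
  pink: 2301 × 2/4 = 1150.5
  white: 2301 × 1/4 = 575.25
χ² = Σ (O − E)² / E
  red: (645 − 575.25)² / 575.25 = 8.4573
  pink: (1134 − 1150.5)² / 1150.5 = 0.2366
  white: (522 − 575.25)² / 575.25 = 4.9293
χ² = 8.4573 + 0.2366 + 4.9293 = 13.6232 ≈ 13.623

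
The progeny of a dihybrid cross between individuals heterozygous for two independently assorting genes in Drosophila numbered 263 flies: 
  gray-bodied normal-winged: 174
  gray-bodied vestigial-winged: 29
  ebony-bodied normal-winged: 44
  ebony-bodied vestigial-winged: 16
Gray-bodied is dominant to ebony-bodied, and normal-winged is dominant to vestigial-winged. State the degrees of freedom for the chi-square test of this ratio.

A dihybrid F₂ with independent assortment and complete dominance at both loci gives a 9:3:3:1 phenotypic ratio.
A goodness-of-fit test with 4 phenotype classes has df = 4 − 1 = 3.

3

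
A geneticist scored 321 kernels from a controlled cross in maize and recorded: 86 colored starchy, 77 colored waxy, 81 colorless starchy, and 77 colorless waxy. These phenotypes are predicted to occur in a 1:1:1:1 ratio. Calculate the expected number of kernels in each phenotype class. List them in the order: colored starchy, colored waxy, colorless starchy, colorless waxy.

80.25, 80.25, 80.25, 80.25

Total ratio parts = 4. Expected numbers out of 321:
  colored starchy: 321 × 1/4 = 80.25
  colored waxy: 321 × 1/4 = 80.25
  colorless starchy: 321 × 1/4 = 80.25
  colorless waxy: 321 × 1/4 = 80.25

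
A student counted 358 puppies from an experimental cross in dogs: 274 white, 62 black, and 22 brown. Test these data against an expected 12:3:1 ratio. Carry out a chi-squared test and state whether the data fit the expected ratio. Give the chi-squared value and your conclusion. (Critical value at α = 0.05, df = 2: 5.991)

Total ratio parts = 16. Expected numbers out of 358:
  white: 358 × 12/16 = 268.5
  black: 358 × 3/16 = 67.125
  brown: 358 × 1/16 = 22.375
χ² = Σ (O − E)² / E
  white: (274 − 268.5)² / 268.5 = 0.1127
  black: (62 − 67.125)² / 67.125 = 0.3913
  brown: (22 − 22.375)² / 22.375 = 0.0063
χ² = 0.1127 + 0.3913 + 0.0063 = 0.5103 ≈ 0.510
Degrees of freedom = 3 − 1 = 2; critical value at α = 0.05 is 5.991.
Since 0.510 < 5.991, we fail to reject the null hypothesis — the data are consistent with the 12:3:1 ratio.

0.510; consistent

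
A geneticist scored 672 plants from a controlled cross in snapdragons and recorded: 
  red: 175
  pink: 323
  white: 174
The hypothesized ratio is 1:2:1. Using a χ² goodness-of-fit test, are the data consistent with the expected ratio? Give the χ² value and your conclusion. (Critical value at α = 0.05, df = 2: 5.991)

1.009; consistent

Under the 1:2:1 hypothesis (Σ ratio = 4, N = 672):
  red: 672 × 1/4 = 168
  pink: 672 × 2/4 = 336
  white: 672 × 1/4 = 168
χ² = Σ (O − E)² / E
  red: (175 − 168)² / 168 = 0.2917
  pink: (323 − 336)² / 336 = 0.5030
  white: (174 − 168)² / 168 = 0.2143
χ² = 0.2917 + 0.5030 + 0.2143 = 1.009
Degrees of freedom = 3 − 1 = 2; critical value at α = 0.05 is 5.991.
Since 1.009 < 5.991, we fail to reject the null hypothesis — the data are consistent with the 1:2:1 ratio.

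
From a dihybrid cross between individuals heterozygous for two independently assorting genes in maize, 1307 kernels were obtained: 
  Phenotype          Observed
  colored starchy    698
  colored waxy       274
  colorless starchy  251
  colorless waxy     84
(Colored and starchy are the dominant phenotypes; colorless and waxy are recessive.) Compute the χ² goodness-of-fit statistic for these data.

A dihybrid F₂ with independent assortment and complete dominance at both loci gives a 9:3:3:1 phenotypic ratio.
Under the 9:3:3:1 hypothesis (Σ ratio = 16, N = 1307):
  colored starchy: 1307 × 9/16 = 735.1875
  colored waxy: 1307 × 3/16 = 245.0625
  colorless starchy: 1307 × 3/16 = 245.0625
  colorless waxy: 1307 × 1/16 = 81.6875
χ² = Σ (O − E)² / E
  colored starchy: (698 − 735.1875)² / 735.1875 = 1.8810
  colored waxy: (274 − 245.0625)² / 245.0625 = 3.4170
  colorless starchy: (251 − 245.0625)² / 245.0625 = 0.1439
  colorless waxy: (84 − 81.6875)² / 81.6875 = 0.0655
χ² = 1.8810 + 3.4170 + 0.1439 + 0.0655 = 5.5074 ≈ 5.507

5.507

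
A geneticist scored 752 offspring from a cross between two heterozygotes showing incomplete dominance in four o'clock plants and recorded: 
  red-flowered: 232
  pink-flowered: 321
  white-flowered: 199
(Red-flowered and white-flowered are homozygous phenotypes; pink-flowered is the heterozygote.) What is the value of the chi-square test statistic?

With incomplete dominance, a heterozygote × heterozygote cross gives a 1:2:1 phenotypic ratio.
Under the 1:2:1 hypothesis (Σ ratio = 4, N = 752):
  red-flowered: 752 × 1/4 = 188
  pink-flowered: 752 × 2/4 = 376
  white-flowered: 752 × 1/4 = 188
χ² = Σ (O − E)² / E
  red-flowered: (232 − 188)² / 188 = 10.2979
  pink-flowered: (321 − 376)² / 376 = 8.0452
  white-flowered: (199 − 188)² / 188 = 0.6436
χ² = 10.2979 + 8.0452 + 0.6436 = 18.9867 ≈ 18.987

18.987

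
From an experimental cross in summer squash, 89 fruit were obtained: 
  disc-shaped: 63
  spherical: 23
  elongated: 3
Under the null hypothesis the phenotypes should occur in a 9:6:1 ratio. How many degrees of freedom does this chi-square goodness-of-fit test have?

A goodness-of-fit test with 3 phenotype classes has df = 3 − 1 = 2.

2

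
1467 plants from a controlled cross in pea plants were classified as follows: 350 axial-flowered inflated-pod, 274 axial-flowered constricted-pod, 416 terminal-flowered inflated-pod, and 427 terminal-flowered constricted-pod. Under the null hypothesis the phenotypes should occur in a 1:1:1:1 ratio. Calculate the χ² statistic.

40.733

The 1:1:1:1 ratio has 4 parts, so with N = 1467 the expected counts are:
  axial-flowered inflated-pod: 1467 × 1/4 = 366.75
  axial-flowered constricted-pod: 1467 × 1/4 = 366.75
  terminal-flowered inflated-pod: 1467 × 1/4 = 366.75
  terminal-flowered constricted-pod: 1467 × 1/4 = 366.75
χ² = Σ (O − E)² / E
  axial-flowered inflated-pod: (350 − 366.75)² / 366.75 = 0.7650
  axial-flowered constricted-pod: (274 − 366.75)² / 366.75 = 23.4562
  terminal-flowered inflated-pod: (416 − 366.75)² / 366.75 = 6.6137
  terminal-flowered constricted-pod: (427 − 366.75)² / 366.75 = 9.8979
χ² = 0.7650 + 23.4562 + 6.6137 + 9.8979 = 40.7328 ≈ 40.733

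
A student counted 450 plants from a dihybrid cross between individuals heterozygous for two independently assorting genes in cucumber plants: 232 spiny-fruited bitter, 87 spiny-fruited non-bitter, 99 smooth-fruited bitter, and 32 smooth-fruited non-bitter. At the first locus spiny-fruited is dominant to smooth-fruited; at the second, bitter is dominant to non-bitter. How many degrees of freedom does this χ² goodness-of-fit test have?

A dihybrid F₂ with independent assortment and complete dominance at both loci gives a 9:3:3:1 phenotypic ratio.
A goodness-of-fit test with 4 phenotype classes has df = 4 − 1 = 3.

3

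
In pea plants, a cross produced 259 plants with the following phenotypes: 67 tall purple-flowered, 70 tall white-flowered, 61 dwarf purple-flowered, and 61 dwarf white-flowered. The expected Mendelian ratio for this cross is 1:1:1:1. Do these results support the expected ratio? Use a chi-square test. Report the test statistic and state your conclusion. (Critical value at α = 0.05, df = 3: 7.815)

0.938; consistent

Total ratio parts = 4. Expected numbers out of 259:
  tall purple-flowered: 259 × 1/4 = 64.75
  tall white-flowered: 259 × 1/4 = 64.75
  dwarf purple-flowered: 259 × 1/4 = 64.75
  dwarf white-flowered: 259 × 1/4 = 64.75
χ² = Σ (O − E)² / E
  tall purple-flowered: (67 − 64.75)² / 64.75 = 0.0782
  tall white-flowered: (70 − 64.75)² / 64.75 = 0.4257
  dwarf purple-flowered: (61 − 64.75)² / 64.75 = 0.2172
  dwarf white-flowered: (61 − 64.75)² / 64.75 = 0.2172
χ² = 0.0782 + 0.4257 + 0.2172 + 0.2172 = 0.9383 ≈ 0.938
Degrees of freedom = 4 − 1 = 3; critical value at α = 0.05 is 7.815.
Since 0.938 < 7.815, we fail to reject the null hypothesis — the data are consistent with the 1:1:1:1 ratio.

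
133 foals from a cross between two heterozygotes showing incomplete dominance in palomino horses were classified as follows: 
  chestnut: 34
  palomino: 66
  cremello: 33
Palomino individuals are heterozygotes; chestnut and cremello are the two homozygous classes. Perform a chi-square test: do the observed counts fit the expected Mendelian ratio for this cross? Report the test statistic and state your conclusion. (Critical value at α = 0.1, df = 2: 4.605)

With incomplete dominance, a heterozygote × heterozygote cross gives a 1:2:1 phenotypic ratio.
Total ratio parts = 4. Expected numbers out of 133:
  chestnut: 133 × 1/4 = 33.25
  palomino: 133 × 2/4 = 66.5
  cremello: 133 × 1/4 = 33.25
χ² = Σ (O − E)² / E
  chestnut: (34 − 33.25)² / 33.25 = 0.0169
  palomino: (66 − 66.5)² / 66.5 = 0.0038
  cremello: (33 − 33.25)² / 33.25 = 0.0019
χ² = 0.0169 + 0.0038 + 0.0019 = 0.0226 ≈ 0.023
Degrees of freedom = 3 − 1 = 2; critical value at α = 0.1 is 4.605.
Since 0.023 < 4.605, we fail to reject the null hypothesis — the data are consistent with the 1:2:1 ratio.

0.023; consistent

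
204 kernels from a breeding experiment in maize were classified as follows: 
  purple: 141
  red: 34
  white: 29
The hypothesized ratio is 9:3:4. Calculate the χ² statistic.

Under the 9:3:4 hypothesis (Σ ratio = 16, N = 204):
  purple: 204 × 9/16 = 114.75
  red: 204 × 3/16 = 38.25
  white: 204 × 4/16 = 51
χ² = Σ (O − E)² / E
  purple: (141 − 114.75)² / 114.75 = 6.0049
  red: (34 − 38.25)² / 38.25 = 0.4722
  white: (29 − 51)² / 51 = 9.4902
χ² = 6.0049 + 0.4722 + 9.4902 = 15.9673 ≈ 15.967

15.967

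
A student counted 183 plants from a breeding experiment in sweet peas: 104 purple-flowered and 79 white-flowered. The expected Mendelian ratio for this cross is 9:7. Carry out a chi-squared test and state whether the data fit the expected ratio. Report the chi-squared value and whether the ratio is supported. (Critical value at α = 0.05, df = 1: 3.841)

0.025; consistent

Total ratio parts = 16. Expected numbers out of 183:
  purple-flowered: 183 × 9/16 = 102.9375
  white-flowered: 183 × 7/16 = 80.0625
χ² = Σ (O − E)² / E
  purple-flowered: (104 − 102.9375)² / 102.9375 = 0.0110
  white-flowered: (79 − 80.0625)² / 80.0625 = 0.0141
χ² = 0.0110 + 0.0141 = 0.0251 ≈ 0.025
Degrees of freedom = 2 − 1 = 1; critical value at α = 0.05 is 3.841.
Since 0.025 < 3.841, we fail to reject the null hypothesis — the data are consistent with the 9:7 ratio.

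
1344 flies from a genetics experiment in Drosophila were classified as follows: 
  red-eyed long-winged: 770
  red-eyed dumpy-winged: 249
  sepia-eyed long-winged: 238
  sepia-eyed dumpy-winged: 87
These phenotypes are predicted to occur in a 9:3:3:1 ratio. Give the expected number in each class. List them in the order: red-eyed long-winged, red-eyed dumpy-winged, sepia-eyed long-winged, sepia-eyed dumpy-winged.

Expected counts for N = 1344 under a 9:3:3:1 ratio (total parts = 16):
  red-eyed long-winged: 1344 × 9/16 = 756
  red-eyed dumpy-winged: 1344 × 3/16 = 252
  sepia-eyed long-winged: 1344 × 3/16 = 252
  sepia-eyed dumpy-winged: 1344 × 1/16 = 84

756, 252, 252, 84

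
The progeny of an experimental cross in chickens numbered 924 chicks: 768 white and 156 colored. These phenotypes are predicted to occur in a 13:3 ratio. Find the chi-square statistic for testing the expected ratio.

2.114

The 13:3 ratio has 16 parts, so with N = 924 the expected counts are:
  white: 924 × 13/16 = 750.75
  colored: 924 × 3/16 = 173.25
χ² = Σ (O − E)² / E
  white: (768 − 750.75)² / 750.75 = 0.3964
  colored: (156 − 173.25)² / 173.25 = 1.7175
χ² = 0.3964 + 1.7175 = 2.1139 ≈ 2.114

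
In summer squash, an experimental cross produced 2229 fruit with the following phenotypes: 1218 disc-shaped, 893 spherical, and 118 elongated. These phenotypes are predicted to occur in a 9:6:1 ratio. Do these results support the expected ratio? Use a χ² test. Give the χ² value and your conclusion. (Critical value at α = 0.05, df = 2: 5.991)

8.187; not consistent

The 9:6:1 ratio has 16 parts, so with N = 2229 the expected counts are:
  disc-shaped: 2229 × 9/16 = 1253.8125
  spherical: 2229 × 6/16 = 835.875
  elongated: 2229 × 1/16 = 139.3125
χ² = Σ (O − E)² / E
  disc-shaped: (1218 − 1253.8125)² / 1253.8125 = 1.0229
  spherical: (893 − 835.875)² / 835.875 = 3.9040
  elongated: (118 − 139.3125)² / 139.3125 = 3.2605
χ² = 1.0229 + 3.9040 + 3.2605 = 8.1874 ≈ 8.187
Degrees of freedom = 3 − 1 = 2; critical value at α = 0.05 is 5.991.
Since 8.187 > 5.991, we reject the null hypothesis — the data do not fit the 9:6:1 ratio.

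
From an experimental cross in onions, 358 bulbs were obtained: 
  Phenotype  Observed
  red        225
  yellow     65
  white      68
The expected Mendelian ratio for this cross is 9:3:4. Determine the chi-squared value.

The 9:3:4 ratio has 16 parts, so with N = 358 the expected counts are:
  red: 358 × 9/16 = 201.375
  yellow: 358 × 3/16 = 67.125
  white: 358 × 4/16 = 89.5
χ² = Σ (O − E)² / E
  red: (225 − 201.375)² / 201.375 = 2.7716
  yellow: (65 − 67.125)² / 67.125 = 0.0673
  white: (68 − 89.5)² / 89.5 = 5.1648
χ² = 2.7716 + 0.0673 + 5.1648 = 8.0037 ≈ 8.004

8.004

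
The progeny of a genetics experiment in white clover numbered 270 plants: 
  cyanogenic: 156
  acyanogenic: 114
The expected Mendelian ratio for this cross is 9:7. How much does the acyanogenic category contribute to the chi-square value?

0.144

Expected counts for N = 270 under a 9:7 ratio (total parts = 16):
  cyanogenic: 270 × 9/16 = 151.875
  acyanogenic: 270 × 7/16 = 118.125
Contribution of acyanogenic: (114 − 118.125)² / 118.125 = 0.1440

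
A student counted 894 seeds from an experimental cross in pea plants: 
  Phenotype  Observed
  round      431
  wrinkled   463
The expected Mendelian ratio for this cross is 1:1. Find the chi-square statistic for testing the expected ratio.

Under the 1:1 hypothesis (Σ ratio = 2, N = 894):
  round: 894 × 1/2 = 447
  wrinkled: 894 × 1/2 = 447
χ² = Σ (O − E)² / E
  round: (431 − 447)² / 447 = 0.5727
  wrinkled: (463 − 447)² / 447 = 0.5727
χ² = 0.5727 + 0.5727 = 1.1454 ≈ 1.145

1.145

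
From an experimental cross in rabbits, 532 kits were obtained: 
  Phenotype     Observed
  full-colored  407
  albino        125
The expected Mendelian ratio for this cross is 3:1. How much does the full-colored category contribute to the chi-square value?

0.160

Under the 3:1 hypothesis (Σ ratio = 4, N = 532):
  full-colored: 532 × 3/4 = 399
  albino: 532 × 1/4 = 133
Contribution of full-colored: (407 − 399)² / 399 = 0.1604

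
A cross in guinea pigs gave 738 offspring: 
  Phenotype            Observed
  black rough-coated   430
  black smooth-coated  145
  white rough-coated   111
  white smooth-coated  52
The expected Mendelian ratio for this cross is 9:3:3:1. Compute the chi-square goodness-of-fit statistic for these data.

The 9:3:3:1 ratio has 16 parts, so with N = 738 the expected counts are:
  black rough-coated: 738 × 9/16 = 415.125
  black smooth-coated: 738 × 3/16 = 138.375
  white rough-coated: 738 × 3/16 = 138.375
  white smooth-coated: 738 × 1/16 = 46.125
χ² = Σ (O − E)² / E
  black rough-coated: (430 − 415.125)² / 415.125 = 0.5330
  black smooth-coated: (145 − 138.375)² / 138.375 = 0.3172
  white rough-coated: (111 − 138.375)² / 138.375 = 5.4157
  white smooth-coated: (52 − 46.125)² / 46.125 = 0.7483
χ² = 0.5330 + 0.3172 + 5.4157 + 0.7483 = 7.0142 ≈ 7.014

7.014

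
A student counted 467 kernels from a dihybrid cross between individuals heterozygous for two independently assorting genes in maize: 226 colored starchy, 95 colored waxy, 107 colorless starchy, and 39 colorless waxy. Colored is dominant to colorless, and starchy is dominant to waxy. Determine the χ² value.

13.369

A dihybrid F₂ with independent assortment and complete dominance at both loci gives a 9:3:3:1 phenotypic ratio.
Total ratio parts = 16. Expected numbers out of 467:
  colored starchy: 467 × 9/16 = 262.6875
  colored waxy: 467 × 3/16 = 87.5625
  colorless starchy: 467 × 3/16 = 87.5625
  colorless waxy: 467 × 1/16 = 29.1875
χ² = Σ (O − E)² / E
  colored starchy: (226 − 262.6875)² / 262.6875 = 5.1239
  colored waxy: (95 − 87.5625)² / 87.5625 = 0.6317
  colorless starchy: (107 − 87.5625)² / 87.5625 = 4.3148
  colorless waxy: (39 − 29.1875)² / 29.1875 = 3.2988
χ² = 5.1239 + 0.6317 + 4.3148 + 3.2988 = 13.3692 ≈ 13.369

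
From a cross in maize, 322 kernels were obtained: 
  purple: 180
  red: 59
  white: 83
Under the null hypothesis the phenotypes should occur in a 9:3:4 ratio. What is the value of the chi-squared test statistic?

Total ratio parts = 16. Expected numbers out of 322:
  purple: 322 × 9/16 = 181.125
  red: 322 × 3/16 = 60.375
  white: 322 × 4/16 = 80.5
χ² = Σ (O − E)² / E
  purple: (180 − 181.125)² / 181.125 = 0.0070
  red: (59 − 60.375)² / 60.375 = 0.0313
  white: (83 − 80.5)² / 80.5 = 0.0776
χ² = 0.0070 + 0.0313 + 0.0776 = 0.1159 ≈ 0.116

0.116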